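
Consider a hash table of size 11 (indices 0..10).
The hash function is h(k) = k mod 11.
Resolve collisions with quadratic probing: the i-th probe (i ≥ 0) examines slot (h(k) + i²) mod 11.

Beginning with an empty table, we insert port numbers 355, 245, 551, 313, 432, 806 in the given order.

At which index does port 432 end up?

355 hashes to 3; slot 3 is free => place at 3.
245 hashes to 3; 3 taken => place at 4.
551 hashes to 1; slot 1 is free => place at 1.
313 hashes to 5; slot 5 is free => place at 5.
432 hashes to 3; 3,4 taken => place at 7.
806 hashes to 3; 3,4,7,1 taken => place at 8.
Table: [-, 551, -, 355, 245, 313, -, 432, 806, -, -]

7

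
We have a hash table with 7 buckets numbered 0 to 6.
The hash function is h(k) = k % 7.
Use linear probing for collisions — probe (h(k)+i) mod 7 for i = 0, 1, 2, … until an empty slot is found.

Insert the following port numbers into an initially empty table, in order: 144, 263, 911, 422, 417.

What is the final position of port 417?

6

144 hashes to 4; slot 4 is free → place at 4.
263 hashes to 4; 4 taken → place at 5.
911 hashes to 1; slot 1 is free → place at 1.
422 hashes to 2; slot 2 is free → place at 2.
417 hashes to 4; 4,5 taken → place at 6.
Table: [., 911, 422, ., 144, 263, 417]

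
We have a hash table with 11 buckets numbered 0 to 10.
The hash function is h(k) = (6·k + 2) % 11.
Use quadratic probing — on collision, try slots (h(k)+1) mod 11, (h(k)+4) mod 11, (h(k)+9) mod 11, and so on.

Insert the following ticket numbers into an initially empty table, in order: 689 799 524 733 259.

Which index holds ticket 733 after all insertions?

9

Insert 689: h=0, slot 0 empty => index 0.
Insert 799: h=0, slot 0 occupied => index 1.
Insert 524: h=0, slots 0,1 occupied => index 4.
Insert 733: h=0, slots 0,1,4 occupied => index 9.
Insert 259: h=5, slot 5 empty => index 5.
Table: [689, 799, -, -, 524, 259, -, -, -, 733, -]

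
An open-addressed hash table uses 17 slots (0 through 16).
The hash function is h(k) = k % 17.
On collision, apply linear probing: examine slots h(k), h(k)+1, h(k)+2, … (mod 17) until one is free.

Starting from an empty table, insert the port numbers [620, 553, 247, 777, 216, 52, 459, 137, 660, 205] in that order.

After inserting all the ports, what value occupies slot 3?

620: h=8 → slot 8
553: h=9 → slot 9
247: h=9, probe 9,10 → slot 10
777: h=12 → slot 12
216: h=12, probe 12,13 → slot 13
52: h=1 → slot 1
459: h=0 → slot 0
137: h=1, probe 1,2 → slot 2
660: h=14 → slot 14
205: h=1, probe 1,2,3 → slot 3
Table: [459, 52, 137, 205, -, -, -, -, 620, 553, 247, -, 777, 216, 660, -, -]

205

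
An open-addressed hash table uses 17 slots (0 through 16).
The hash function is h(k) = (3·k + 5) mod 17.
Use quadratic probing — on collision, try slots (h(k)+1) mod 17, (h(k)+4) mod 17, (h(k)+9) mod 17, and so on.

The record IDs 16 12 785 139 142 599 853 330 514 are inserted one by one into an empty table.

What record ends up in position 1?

853

Insert 16: h=2, slot 2 empty → index 2.
Insert 12: h=7, slot 7 empty → index 7.
Insert 785: h=14, slot 14 empty → index 14.
Insert 139: h=14, slot 14 occupied → index 15.
Insert 142: h=6, slot 6 empty → index 6.
Insert 599: h=0, slot 0 empty → index 0.
Insert 853: h=14, slots 14,15 occupied → index 1.
Insert 330: h=9, slot 9 empty → index 9.
Insert 514: h=0, slots 0,1 occupied → index 4.
Table: [599, 853, 16, —, 514, —, 142, 12, —, 330, —, —, —, —, 785, 139, —]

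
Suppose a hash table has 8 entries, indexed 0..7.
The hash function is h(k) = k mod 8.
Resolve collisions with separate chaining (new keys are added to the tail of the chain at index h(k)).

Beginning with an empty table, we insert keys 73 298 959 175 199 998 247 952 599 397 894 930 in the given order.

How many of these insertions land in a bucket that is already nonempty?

73 → bucket 1
298 → bucket 2
959 → bucket 7
175 → bucket 7 (collision)
199 → bucket 7 (collision)
998 → bucket 6
247 → bucket 7 (collision)
952 → bucket 0
599 → bucket 7 (collision)
397 → bucket 5
894 → bucket 6 (collision)
930 → bucket 2 (collision)
Final buckets:
0: 952
1: 73
2: 298 -> 930
3: -
4: -
5: 397
6: 998 -> 894
7: 959 -> 175 -> 199 -> 247 -> 599

6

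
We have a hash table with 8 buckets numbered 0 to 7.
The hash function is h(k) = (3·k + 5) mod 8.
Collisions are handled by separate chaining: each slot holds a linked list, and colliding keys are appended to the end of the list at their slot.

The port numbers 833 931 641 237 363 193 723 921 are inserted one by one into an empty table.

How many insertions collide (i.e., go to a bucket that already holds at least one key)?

Insert 833: h=0, bucket 0 empty -> new chain.
Insert 931: h=6, bucket 6 empty -> new chain.
Insert 641: h=0, bucket 0 nonempty -> append to chain.
Insert 237: h=4, bucket 4 empty -> new chain.
Insert 363: h=6, bucket 6 nonempty -> append to chain.
Insert 193: h=0, bucket 0 nonempty -> append to chain.
Insert 723: h=6, bucket 6 nonempty -> append to chain.
Insert 921: h=0, bucket 0 nonempty -> append to chain.
Final buckets:
0: 833 -> 641 -> 193 -> 921
1: ∅
2: ∅
3: ∅
4: 237
5: ∅
6: 931 -> 363 -> 723
7: ∅

5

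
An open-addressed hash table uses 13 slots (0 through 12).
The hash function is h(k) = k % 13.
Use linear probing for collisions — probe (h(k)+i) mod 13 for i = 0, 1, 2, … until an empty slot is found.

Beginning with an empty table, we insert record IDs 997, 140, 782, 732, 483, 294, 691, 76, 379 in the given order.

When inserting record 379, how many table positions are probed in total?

997 hashes to 9; slot 9 is free -> place at 9.
140 hashes to 10; slot 10 is free -> place at 10.
782 hashes to 2; slot 2 is free -> place at 2.
732 hashes to 4; slot 4 is free -> place at 4.
483 hashes to 2; 2 taken -> place at 3.
294 hashes to 8; slot 8 is free -> place at 8.
691 hashes to 2; 2,3,4 taken -> place at 5.
76 hashes to 11; slot 11 is free -> place at 11.
379 hashes to 2; 2,3,4,5 taken -> place at 6.
Table: [., ., 782, 483, 732, 691, 379, ., 294, 997, 140, 76, .]

5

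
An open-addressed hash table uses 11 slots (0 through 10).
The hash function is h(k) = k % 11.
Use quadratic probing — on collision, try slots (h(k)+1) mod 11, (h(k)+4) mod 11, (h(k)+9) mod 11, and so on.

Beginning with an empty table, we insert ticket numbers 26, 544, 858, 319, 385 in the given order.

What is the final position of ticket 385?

9

26: h=4 -> slot 4
544: h=5 -> slot 5
858: h=0 -> slot 0
319: h=0, probe 0,1 -> slot 1
385: h=0, probe 0,1,4,9 -> slot 9
Table: [858, 319, —, —, 26, 544, —, —, —, 385, —]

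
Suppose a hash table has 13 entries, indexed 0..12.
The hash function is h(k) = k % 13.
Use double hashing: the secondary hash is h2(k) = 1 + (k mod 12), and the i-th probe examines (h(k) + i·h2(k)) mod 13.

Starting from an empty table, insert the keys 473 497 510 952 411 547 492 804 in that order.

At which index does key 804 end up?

0

Insert 473: h=5, slot 5 empty -> index 5.
Insert 497: h=3, slot 3 empty -> index 3.
Insert 510: h=3, h2=7, slot 3 occupied -> index 10.
Insert 952: h=3, h2=5, slot 3 occupied -> index 8.
Insert 411: h=8, h2=4, slot 8 occupied -> index 12.
Insert 547: h=1, slot 1 empty -> index 1.
Insert 492: h=11, slot 11 empty -> index 11.
Insert 804: h=11, h2=1, slots 11,12 occupied -> index 0.
Table: [804, 547, ∅, 497, ∅, 473, ∅, ∅, 952, ∅, 510, 492, 411]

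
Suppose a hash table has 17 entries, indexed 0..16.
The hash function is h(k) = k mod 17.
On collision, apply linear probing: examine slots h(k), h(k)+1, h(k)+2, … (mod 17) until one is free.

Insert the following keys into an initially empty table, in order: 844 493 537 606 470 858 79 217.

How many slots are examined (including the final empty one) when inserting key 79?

4

844 hashes to 11; slot 11 is free => place at 11.
493 hashes to 0; slot 0 is free => place at 0.
537 hashes to 10; slot 10 is free => place at 10.
606 hashes to 11; 11 taken => place at 12.
470 hashes to 11; 11,12 taken => place at 13.
858 hashes to 8; slot 8 is free => place at 8.
79 hashes to 11; 11,12,13 taken => place at 14.
217 hashes to 13; 13,14 taken => place at 15.
Table: [493, —, —, —, —, —, —, —, 858, —, 537, 844, 606, 470, 79, 217, —]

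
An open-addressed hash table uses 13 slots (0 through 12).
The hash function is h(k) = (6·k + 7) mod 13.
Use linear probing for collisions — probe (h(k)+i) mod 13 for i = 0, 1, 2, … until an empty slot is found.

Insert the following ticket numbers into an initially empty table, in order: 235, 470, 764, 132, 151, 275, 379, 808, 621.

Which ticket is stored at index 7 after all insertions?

Insert 235: h=0, slot 0 empty -> index 0.
Insert 470: h=6, slot 6 empty -> index 6.
Insert 764: h=2, slot 2 empty -> index 2.
Insert 132: h=6, slot 6 occupied -> index 7.
Insert 151: h=3, slot 3 empty -> index 3.
Insert 275: h=6, slots 6,7 occupied -> index 8.
Insert 379: h=6, slots 6,7,8 occupied -> index 9.
Insert 808: h=6, slots 6,7,8,9 occupied -> index 10.
Insert 621: h=2, slots 2,3 occupied -> index 4.
Table: [235, _, 764, 151, 621, _, 470, 132, 275, 379, 808, _, _]

132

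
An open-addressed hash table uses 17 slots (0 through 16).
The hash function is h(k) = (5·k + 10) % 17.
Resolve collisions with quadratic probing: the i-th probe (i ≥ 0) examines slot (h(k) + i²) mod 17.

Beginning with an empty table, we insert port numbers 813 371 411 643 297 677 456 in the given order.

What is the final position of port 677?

813 hashes to 12; slot 12 is free → place at 12.
371 hashes to 12; 12 taken → place at 13.
411 hashes to 8; slot 8 is free → place at 8.
643 hashes to 12; 12,13 taken → place at 16.
297 hashes to 16; 16 taken → place at 0.
677 hashes to 12; 12,13,16 taken → place at 4.
456 hashes to 12; 12,13,16,4 taken → place at 11.
Table: [297, —, —, —, 677, —, —, —, 411, —, —, 456, 813, 371, —, —, 643]

4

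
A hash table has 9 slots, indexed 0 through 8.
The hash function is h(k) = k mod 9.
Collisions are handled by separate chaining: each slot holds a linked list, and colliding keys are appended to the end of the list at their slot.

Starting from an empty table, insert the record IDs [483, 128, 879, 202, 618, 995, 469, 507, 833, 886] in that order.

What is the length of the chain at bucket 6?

483 -> bucket 6
128 -> bucket 2
879 -> bucket 6 (collision)
202 -> bucket 4
618 -> bucket 6 (collision)
995 -> bucket 5
469 -> bucket 1
507 -> bucket 3
833 -> bucket 5 (collision)
886 -> bucket 4 (collision)
Final buckets:
0: ∅
1: 469
2: 128
3: 507
4: 202 -> 886
5: 995 -> 833
6: 483 -> 879 -> 618
7: ∅
8: ∅

3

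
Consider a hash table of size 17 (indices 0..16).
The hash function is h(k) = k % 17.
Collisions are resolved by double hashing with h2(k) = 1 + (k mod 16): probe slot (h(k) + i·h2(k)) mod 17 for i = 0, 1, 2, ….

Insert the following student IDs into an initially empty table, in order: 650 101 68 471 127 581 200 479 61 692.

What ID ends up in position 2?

650 hashes to 4; slot 4 is free -> place at 4.
101 hashes to 16; slot 16 is free -> place at 16.
68 hashes to 0; slot 0 is free -> place at 0.
471 hashes to 12; slot 12 is free -> place at 12.
127 hashes to 8; slot 8 is free -> place at 8.
581 hashes to 3; slot 3 is free -> place at 3.
200 hashes to 13; slot 13 is free -> place at 13.
479 hashes to 3, h2=16; 3 taken -> place at 2.
61 hashes to 10; slot 10 is free -> place at 10.
692 hashes to 12, h2=5; 12,0 taken -> place at 5.
Table: [68, ., 479, 581, 650, 692, ., ., 127, ., 61, ., 471, 200, ., ., 101]

479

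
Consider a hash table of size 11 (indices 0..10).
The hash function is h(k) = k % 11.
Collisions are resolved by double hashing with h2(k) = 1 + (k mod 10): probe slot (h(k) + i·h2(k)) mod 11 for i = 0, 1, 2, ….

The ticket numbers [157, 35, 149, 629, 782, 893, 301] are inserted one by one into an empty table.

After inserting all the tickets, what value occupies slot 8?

301

157 hashes to 3; slot 3 is free => place at 3.
35 hashes to 2; slot 2 is free => place at 2.
149 hashes to 6; slot 6 is free => place at 6.
629 hashes to 2, h2=10; 2 taken => place at 1.
782 hashes to 1, h2=3; 1 taken => place at 4.
893 hashes to 2, h2=4; 2,6 taken => place at 10.
301 hashes to 4, h2=2; 4,6 taken => place at 8.
Table: [., 629, 35, 157, 782, ., 149, ., 301, ., 893]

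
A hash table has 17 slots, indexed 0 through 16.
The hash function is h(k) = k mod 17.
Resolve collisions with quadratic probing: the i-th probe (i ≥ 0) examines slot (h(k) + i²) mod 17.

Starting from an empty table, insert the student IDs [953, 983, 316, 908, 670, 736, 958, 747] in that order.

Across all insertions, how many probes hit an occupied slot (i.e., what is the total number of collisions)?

1

953: h=1 → slot 1
983: h=14 → slot 14
316: h=10 → slot 10
908: h=7 → slot 7
670: h=7, probe 7,8 → slot 8
736: h=5 → slot 5
958: h=6 → slot 6
747: h=16 → slot 16
Table: [_, 953, _, _, _, 736, 958, 908, 670, _, 316, _, _, _, 983, _, 747]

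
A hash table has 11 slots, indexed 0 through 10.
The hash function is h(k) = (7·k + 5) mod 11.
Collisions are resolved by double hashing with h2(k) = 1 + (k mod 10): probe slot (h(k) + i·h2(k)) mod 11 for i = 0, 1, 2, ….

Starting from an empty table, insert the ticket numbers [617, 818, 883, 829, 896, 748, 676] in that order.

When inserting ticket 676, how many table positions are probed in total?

617 hashes to 1; slot 1 is free → place at 1.
818 hashes to 0; slot 0 is free → place at 0.
883 hashes to 4; slot 4 is free → place at 4.
829 hashes to 0, h2=10; 0 taken → place at 10.
896 hashes to 7; slot 7 is free → place at 7.
748 hashes to 5; slot 5 is free → place at 5.
676 hashes to 7, h2=7; 7 taken → place at 3.
Table: [818, 617, -, 676, 883, 748, -, 896, -, -, 829]

2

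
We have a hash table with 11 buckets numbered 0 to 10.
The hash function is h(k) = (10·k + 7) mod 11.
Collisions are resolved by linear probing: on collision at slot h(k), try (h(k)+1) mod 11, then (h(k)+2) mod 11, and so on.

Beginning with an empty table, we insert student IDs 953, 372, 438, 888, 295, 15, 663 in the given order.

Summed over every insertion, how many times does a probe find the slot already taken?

Insert 953: h=0, slot 0 empty → index 0.
Insert 372: h=9, slot 9 empty → index 9.
Insert 438: h=9, slot 9 occupied → index 10.
Insert 888: h=10, slots 10,0 occupied → index 1.
Insert 295: h=9, slots 9,10,0,1 occupied → index 2.
Insert 15: h=3, slot 3 empty → index 3.
Insert 663: h=4, slot 4 empty → index 4.
Table: [953, 888, 295, 15, 663, _, _, _, _, 372, 438]

7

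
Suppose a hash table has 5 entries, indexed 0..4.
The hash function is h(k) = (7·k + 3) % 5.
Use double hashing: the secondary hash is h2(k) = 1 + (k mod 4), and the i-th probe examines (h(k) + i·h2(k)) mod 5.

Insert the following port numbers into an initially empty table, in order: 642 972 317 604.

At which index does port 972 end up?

3

642 hashes to 2; slot 2 is free -> place at 2.
972 hashes to 2, h2=1; 2 taken -> place at 3.
317 hashes to 2, h2=2; 2 taken -> place at 4.
604 hashes to 1; slot 1 is free -> place at 1.
Table: [., 604, 642, 972, 317]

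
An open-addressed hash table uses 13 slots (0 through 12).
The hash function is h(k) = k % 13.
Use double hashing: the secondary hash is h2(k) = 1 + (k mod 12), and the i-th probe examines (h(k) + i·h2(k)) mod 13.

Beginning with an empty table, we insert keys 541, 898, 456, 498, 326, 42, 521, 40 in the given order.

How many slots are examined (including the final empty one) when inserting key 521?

3

Insert 541: h=8, slot 8 empty -> index 8.
Insert 898: h=1, slot 1 empty -> index 1.
Insert 456: h=1, h2=1, slot 1 occupied -> index 2.
Insert 498: h=4, slot 4 empty -> index 4.
Insert 326: h=1, h2=3, slots 1,4 occupied -> index 7.
Insert 42: h=3, slot 3 empty -> index 3.
Insert 521: h=1, h2=6, slots 1,7 occupied -> index 0.
Insert 40: h=1, h2=5, slot 1 occupied -> index 6.
Table: [521, 898, 456, 42, 498, ., 40, 326, 541, ., ., ., .]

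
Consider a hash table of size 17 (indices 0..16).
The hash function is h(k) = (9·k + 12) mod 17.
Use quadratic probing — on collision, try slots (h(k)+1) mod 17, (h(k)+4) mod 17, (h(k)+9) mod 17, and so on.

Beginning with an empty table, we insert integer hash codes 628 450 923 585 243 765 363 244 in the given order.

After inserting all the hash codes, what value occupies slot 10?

243

628 hashes to 3; slot 3 is free → place at 3.
450 hashes to 16; slot 16 is free → place at 16.
923 hashes to 6; slot 6 is free → place at 6.
585 hashes to 7; slot 7 is free → place at 7.
243 hashes to 6; 6,7 taken → place at 10.
765 hashes to 12; slot 12 is free → place at 12.
363 hashes to 15; slot 15 is free → place at 15.
244 hashes to 15; 15,16 taken → place at 2.
Table: [., ., 244, 628, ., ., 923, 585, ., ., 243, ., 765, ., ., 363, 450]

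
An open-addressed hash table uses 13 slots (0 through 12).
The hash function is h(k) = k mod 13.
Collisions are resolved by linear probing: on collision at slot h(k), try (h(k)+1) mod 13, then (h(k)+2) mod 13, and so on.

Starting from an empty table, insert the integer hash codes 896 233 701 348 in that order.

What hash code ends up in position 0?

896 hashes to 12; slot 12 is free => place at 12.
233 hashes to 12; 12 taken => place at 0.
701 hashes to 12; 12,0 taken => place at 1.
348 hashes to 10; slot 10 is free => place at 10.
Table: [233, 701, ∅, ∅, ∅, ∅, ∅, ∅, ∅, ∅, 348, ∅, 896]

233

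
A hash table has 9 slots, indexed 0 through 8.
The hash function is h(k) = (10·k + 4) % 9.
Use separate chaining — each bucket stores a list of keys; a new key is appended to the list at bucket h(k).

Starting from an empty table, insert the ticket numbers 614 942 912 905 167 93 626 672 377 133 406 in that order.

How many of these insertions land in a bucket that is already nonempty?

4

614 → bucket 6
942 → bucket 1
912 → bucket 7
905 → bucket 0
167 → bucket 0 (collision)
93 → bucket 7 (collision)
626 → bucket 0 (collision)
672 → bucket 1 (collision)
377 → bucket 3
133 → bucket 2
406 → bucket 5
Final buckets:
0: 905 -> 167 -> 626
1: 942 -> 672
2: 133
3: 377
4: ∅
5: 406
6: 614
7: 912 -> 93
8: ∅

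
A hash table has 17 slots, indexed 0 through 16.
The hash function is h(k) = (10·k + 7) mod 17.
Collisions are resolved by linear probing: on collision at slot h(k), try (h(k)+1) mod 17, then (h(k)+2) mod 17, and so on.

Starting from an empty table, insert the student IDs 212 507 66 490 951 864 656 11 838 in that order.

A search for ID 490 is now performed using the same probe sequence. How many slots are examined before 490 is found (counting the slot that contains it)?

2

212: h=2 → slot 2
507: h=11 → slot 11
66: h=4 → slot 4
490: h=11, probe 11,12 → slot 12
951: h=14 → slot 14
864: h=11, probe 11,12,13 → slot 13
656: h=5 → slot 5
11: h=15 → slot 15
838: h=6 → slot 6
Table: [-, -, 212, -, 66, 656, 838, -, -, -, -, 507, 490, 864, 951, 11, -]
Lookup 490: h=11, probe 11,12 → found at 12.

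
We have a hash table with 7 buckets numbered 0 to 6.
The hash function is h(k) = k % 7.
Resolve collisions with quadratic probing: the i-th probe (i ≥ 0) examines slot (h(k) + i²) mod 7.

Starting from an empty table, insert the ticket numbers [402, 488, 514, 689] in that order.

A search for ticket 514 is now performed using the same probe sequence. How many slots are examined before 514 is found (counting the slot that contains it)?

402: h=3 → slot 3
488: h=5 → slot 5
514: h=3, probe 3,4 → slot 4
689: h=3, probe 3,4,0 → slot 0
Table: [689, ., ., 402, 514, 488, .]
Lookup 514: h=3, probe 3,4 → found at 4.

2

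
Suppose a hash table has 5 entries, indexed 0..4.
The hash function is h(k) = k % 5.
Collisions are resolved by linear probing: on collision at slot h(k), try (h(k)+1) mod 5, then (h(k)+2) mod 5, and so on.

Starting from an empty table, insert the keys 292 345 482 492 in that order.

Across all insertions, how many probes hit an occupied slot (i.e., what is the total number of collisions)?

3

Insert 292: h=2, slot 2 empty → index 2.
Insert 345: h=0, slot 0 empty → index 0.
Insert 482: h=2, slot 2 occupied → index 3.
Insert 492: h=2, slots 2,3 occupied → index 4.
Table: [345, _, 292, 482, 492]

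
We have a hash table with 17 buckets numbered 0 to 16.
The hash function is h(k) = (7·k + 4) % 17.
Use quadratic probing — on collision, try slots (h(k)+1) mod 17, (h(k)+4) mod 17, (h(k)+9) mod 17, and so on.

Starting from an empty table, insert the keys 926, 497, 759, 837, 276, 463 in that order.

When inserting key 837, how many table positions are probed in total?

2

926 hashes to 9; slot 9 is free -> place at 9.
497 hashes to 15; slot 15 is free -> place at 15.
759 hashes to 13; slot 13 is free -> place at 13.
837 hashes to 15; 15 taken -> place at 16.
276 hashes to 15; 15,16 taken -> place at 2.
463 hashes to 15; 15,16,2 taken -> place at 7.
Table: [_, _, 276, _, _, _, _, 463, _, 926, _, _, _, 759, _, 497, 837]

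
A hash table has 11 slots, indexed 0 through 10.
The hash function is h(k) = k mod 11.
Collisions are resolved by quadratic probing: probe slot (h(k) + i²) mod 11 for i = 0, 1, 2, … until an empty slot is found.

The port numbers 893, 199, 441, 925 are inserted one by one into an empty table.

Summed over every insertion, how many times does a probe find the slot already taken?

5

893: h=2 => slot 2
199: h=1 => slot 1
441: h=1, probe 1,2,5 => slot 5
925: h=1, probe 1,2,5,10 => slot 10
Table: [—, 199, 893, —, —, 441, —, —, —, —, 925]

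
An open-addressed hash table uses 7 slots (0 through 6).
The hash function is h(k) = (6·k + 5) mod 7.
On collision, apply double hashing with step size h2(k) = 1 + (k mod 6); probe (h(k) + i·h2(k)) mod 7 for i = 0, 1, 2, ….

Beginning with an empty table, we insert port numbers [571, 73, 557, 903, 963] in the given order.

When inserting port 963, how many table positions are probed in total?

571: h=1 -> slot 1
73: h=2 -> slot 2
557: h=1, h2=6, probe 1,0 -> slot 0
903: h=5 -> slot 5
963: h=1, h2=4, probe 1,5,2,6 -> slot 6
Table: [557, 571, 73, —, —, 903, 963]

4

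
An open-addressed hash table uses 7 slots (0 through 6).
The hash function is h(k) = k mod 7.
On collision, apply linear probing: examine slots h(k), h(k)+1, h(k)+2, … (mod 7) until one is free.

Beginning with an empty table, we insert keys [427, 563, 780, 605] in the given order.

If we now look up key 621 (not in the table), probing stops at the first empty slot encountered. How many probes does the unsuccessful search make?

Insert 427: h=0, slot 0 empty → index 0.
Insert 563: h=3, slot 3 empty → index 3.
Insert 780: h=3, slot 3 occupied → index 4.
Insert 605: h=3, slots 3,4 occupied → index 5.
Table: [427, ∅, ∅, 563, 780, 605, ∅]
Lookup 621: h=5, probe 5,6 → slot 6 empty, not found.

2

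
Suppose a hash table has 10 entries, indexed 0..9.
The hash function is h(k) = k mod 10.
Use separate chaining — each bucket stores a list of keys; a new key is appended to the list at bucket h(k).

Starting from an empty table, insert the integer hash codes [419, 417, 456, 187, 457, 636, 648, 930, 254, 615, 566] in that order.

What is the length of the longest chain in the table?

3

Insert 419: h=9, bucket 9 empty → new chain.
Insert 417: h=7, bucket 7 empty → new chain.
Insert 456: h=6, bucket 6 empty → new chain.
Insert 187: h=7, bucket 7 nonempty → append to chain.
Insert 457: h=7, bucket 7 nonempty → append to chain.
Insert 636: h=6, bucket 6 nonempty → append to chain.
Insert 648: h=8, bucket 8 empty → new chain.
Insert 930: h=0, bucket 0 empty → new chain.
Insert 254: h=4, bucket 4 empty → new chain.
Insert 615: h=5, bucket 5 empty → new chain.
Insert 566: h=6, bucket 6 nonempty → append to chain.
Final buckets:
0: 930
1: _
2: _
3: _
4: 254
5: 615
6: 456 -> 636 -> 566
7: 417 -> 187 -> 457
8: 648
9: 419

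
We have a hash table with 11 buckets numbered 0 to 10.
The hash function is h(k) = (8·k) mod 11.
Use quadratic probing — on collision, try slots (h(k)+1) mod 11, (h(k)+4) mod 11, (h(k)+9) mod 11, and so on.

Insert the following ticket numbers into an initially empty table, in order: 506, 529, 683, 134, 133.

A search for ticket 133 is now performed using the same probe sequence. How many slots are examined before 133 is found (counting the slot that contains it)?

3

506 hashes to 0; slot 0 is free -> place at 0.
529 hashes to 8; slot 8 is free -> place at 8.
683 hashes to 8; 8 taken -> place at 9.
134 hashes to 5; slot 5 is free -> place at 5.
133 hashes to 8; 8,9 taken -> place at 1.
Table: [506, 133, —, —, —, 134, —, —, 529, 683, —]
Lookup 133: h=8, probe 8,9,1 → found at 1.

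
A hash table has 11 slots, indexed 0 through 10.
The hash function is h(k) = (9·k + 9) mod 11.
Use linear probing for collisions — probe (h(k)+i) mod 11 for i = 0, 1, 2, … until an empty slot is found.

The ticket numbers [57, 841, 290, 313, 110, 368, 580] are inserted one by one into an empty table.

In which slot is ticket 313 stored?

57 hashes to 5; slot 5 is free => place at 5.
841 hashes to 10; slot 10 is free => place at 10.
290 hashes to 1; slot 1 is free => place at 1.
313 hashes to 10; 10 taken => place at 0.
110 hashes to 9; slot 9 is free => place at 9.
368 hashes to 10; 10,0,1 taken => place at 2.
580 hashes to 4; slot 4 is free => place at 4.
Table: [313, 290, 368, —, 580, 57, —, —, —, 110, 841]

0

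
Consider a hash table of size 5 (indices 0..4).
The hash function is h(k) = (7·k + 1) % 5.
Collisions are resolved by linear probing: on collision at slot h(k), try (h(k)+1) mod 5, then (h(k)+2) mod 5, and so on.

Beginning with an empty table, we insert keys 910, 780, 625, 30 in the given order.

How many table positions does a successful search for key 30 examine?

4

Insert 910: h=1, slot 1 empty → index 1.
Insert 780: h=1, slot 1 occupied → index 2.
Insert 625: h=1, slots 1,2 occupied → index 3.
Insert 30: h=1, slots 1,2,3 occupied → index 4.
Table: [-, 910, 780, 625, 30]
Lookup 30: h=1, probe 1,2,3,4 → found at 4.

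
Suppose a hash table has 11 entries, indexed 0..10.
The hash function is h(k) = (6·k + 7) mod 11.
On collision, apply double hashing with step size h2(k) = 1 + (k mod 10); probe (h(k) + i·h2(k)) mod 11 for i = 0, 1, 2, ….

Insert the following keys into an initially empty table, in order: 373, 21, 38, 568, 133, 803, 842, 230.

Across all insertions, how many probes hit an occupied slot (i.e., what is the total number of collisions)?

6

373 hashes to 1; slot 1 is free => place at 1.
21 hashes to 1, h2=2; 1 taken => place at 3.
38 hashes to 4; slot 4 is free => place at 4.
568 hashes to 5; slot 5 is free => place at 5.
133 hashes to 2; slot 2 is free => place at 2.
803 hashes to 7; slot 7 is free => place at 7.
842 hashes to 10; slot 10 is free => place at 10.
230 hashes to 1, h2=1; 1,2,3,4,5 taken => place at 6.
Table: [-, 373, 133, 21, 38, 568, 230, 803, -, -, 842]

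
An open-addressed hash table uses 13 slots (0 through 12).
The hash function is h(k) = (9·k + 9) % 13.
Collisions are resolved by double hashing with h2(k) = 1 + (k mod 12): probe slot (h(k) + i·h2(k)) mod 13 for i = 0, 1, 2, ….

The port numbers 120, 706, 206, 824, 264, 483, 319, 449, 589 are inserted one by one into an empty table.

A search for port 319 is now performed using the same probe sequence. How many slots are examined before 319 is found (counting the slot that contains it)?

4

Insert 120: h=10, slot 10 empty -> index 10.
Insert 706: h=6, slot 6 empty -> index 6.
Insert 206: h=4, slot 4 empty -> index 4.
Insert 824: h=2, slot 2 empty -> index 2.
Insert 264: h=6, h2=1, slot 6 occupied -> index 7.
Insert 483: h=1, slot 1 empty -> index 1.
Insert 319: h=7, h2=8, slots 7,2,10 occupied -> index 5.
Insert 449: h=7, h2=6, slot 7 occupied -> index 0.
Insert 589: h=6, h2=2, slot 6 occupied -> index 8.
Table: [449, 483, 824, ∅, 206, 319, 706, 264, 589, ∅, 120, ∅, ∅]
Lookup 319: h=7, h2=8, probe 7,2,10,5 → found at 5.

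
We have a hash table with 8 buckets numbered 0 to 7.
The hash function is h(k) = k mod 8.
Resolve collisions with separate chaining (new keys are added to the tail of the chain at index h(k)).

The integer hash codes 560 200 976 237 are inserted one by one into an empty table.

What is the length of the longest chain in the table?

3

560 -> bucket 0
200 -> bucket 0 (collision)
976 -> bucket 0 (collision)
237 -> bucket 5
Final buckets:
0: 560 -> 200 -> 976
1: _
2: _
3: _
4: _
5: 237
6: _
7: _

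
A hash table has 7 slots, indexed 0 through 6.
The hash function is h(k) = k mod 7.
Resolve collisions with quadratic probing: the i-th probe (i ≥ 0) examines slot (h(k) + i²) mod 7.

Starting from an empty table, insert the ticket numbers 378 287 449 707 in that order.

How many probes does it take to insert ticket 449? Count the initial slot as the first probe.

378 hashes to 0; slot 0 is free -> place at 0.
287 hashes to 0; 0 taken -> place at 1.
449 hashes to 1; 1 taken -> place at 2.
707 hashes to 0; 0,1 taken -> place at 4.
Table: [378, 287, 449, _, 707, _, _]

2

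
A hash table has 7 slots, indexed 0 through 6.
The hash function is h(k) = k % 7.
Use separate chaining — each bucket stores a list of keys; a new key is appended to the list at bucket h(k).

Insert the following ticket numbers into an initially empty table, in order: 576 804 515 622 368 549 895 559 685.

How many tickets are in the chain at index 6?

576 → bucket 2
804 → bucket 6
515 → bucket 4
622 → bucket 6 (collision)
368 → bucket 4 (collision)
549 → bucket 3
895 → bucket 6 (collision)
559 → bucket 6 (collision)
685 → bucket 6 (collision)
Final buckets:
0: .
1: .
2: 576
3: 549
4: 515 -> 368
5: .
6: 804 -> 622 -> 895 -> 559 -> 685

5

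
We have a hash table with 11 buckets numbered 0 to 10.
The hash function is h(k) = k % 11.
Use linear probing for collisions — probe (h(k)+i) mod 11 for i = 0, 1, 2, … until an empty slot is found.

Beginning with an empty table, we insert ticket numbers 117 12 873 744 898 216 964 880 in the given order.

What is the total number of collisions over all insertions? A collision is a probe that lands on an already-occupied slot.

117 hashes to 7; slot 7 is free -> place at 7.
12 hashes to 1; slot 1 is free -> place at 1.
873 hashes to 4; slot 4 is free -> place at 4.
744 hashes to 7; 7 taken -> place at 8.
898 hashes to 7; 7,8 taken -> place at 9.
216 hashes to 7; 7,8,9 taken -> place at 10.
964 hashes to 7; 7,8,9,10 taken -> place at 0.
880 hashes to 0; 0,1 taken -> place at 2.
Table: [964, 12, 880, ., 873, ., ., 117, 744, 898, 216]

12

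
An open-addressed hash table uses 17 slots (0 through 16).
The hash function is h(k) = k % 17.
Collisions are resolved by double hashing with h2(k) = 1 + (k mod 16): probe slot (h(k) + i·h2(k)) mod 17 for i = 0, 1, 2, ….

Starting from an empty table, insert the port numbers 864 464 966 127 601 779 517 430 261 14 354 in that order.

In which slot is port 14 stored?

10

864: h=14 => slot 14
464: h=5 => slot 5
966: h=14, h2=7, probe 14,4 => slot 4
127: h=8 => slot 8
601: h=6 => slot 6
779: h=14, h2=12, probe 14,9 => slot 9
517: h=7 => slot 7
430: h=5, h2=15, probe 5,3 => slot 3
261: h=6, h2=6, probe 6,12 => slot 12
14: h=14, h2=15, probe 14,12,10 => slot 10
354: h=14, h2=3, probe 14,0 => slot 0
Table: [354, _, _, 430, 966, 464, 601, 517, 127, 779, 14, _, 261, _, 864, _, _]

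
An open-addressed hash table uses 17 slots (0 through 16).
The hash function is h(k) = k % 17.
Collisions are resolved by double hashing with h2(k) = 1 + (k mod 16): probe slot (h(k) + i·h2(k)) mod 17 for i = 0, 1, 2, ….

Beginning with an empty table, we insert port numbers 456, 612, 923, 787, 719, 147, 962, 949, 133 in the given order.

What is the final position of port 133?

Insert 456: h=14, slot 14 empty => index 14.
Insert 612: h=0, slot 0 empty => index 0.
Insert 923: h=5, slot 5 empty => index 5.
Insert 787: h=5, h2=4, slot 5 occupied => index 9.
Insert 719: h=5, h2=16, slot 5 occupied => index 4.
Insert 147: h=11, slot 11 empty => index 11.
Insert 962: h=10, slot 10 empty => index 10.
Insert 949: h=14, h2=6, slot 14 occupied => index 3.
Insert 133: h=14, h2=6, slots 14,3,9 occupied => index 15.
Table: [612, ∅, ∅, 949, 719, 923, ∅, ∅, ∅, 787, 962, 147, ∅, ∅, 456, 133, ∅]

15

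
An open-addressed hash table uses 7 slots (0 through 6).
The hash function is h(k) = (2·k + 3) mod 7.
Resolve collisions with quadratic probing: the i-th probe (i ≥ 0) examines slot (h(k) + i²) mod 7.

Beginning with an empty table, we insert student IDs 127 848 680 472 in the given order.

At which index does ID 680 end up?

127 hashes to 5; slot 5 is free → place at 5.
848 hashes to 5; 5 taken → place at 6.
680 hashes to 5; 5,6 taken → place at 2.
472 hashes to 2; 2 taken → place at 3.
Table: [., ., 680, 472, ., 127, 848]

2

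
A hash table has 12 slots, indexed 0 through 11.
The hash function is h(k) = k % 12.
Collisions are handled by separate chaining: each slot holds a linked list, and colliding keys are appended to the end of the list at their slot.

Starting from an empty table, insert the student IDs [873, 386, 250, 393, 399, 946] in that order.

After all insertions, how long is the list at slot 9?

2

Insert 873: h=9, bucket 9 empty -> new chain.
Insert 386: h=2, bucket 2 empty -> new chain.
Insert 250: h=10, bucket 10 empty -> new chain.
Insert 393: h=9, bucket 9 nonempty -> append to chain.
Insert 399: h=3, bucket 3 empty -> new chain.
Insert 946: h=10, bucket 10 nonempty -> append to chain.
Final buckets:
0: ∅
1: ∅
2: 386
3: 399
4: ∅
5: ∅
6: ∅
7: ∅
8: ∅
9: 873 -> 393
10: 250 -> 946
11: ∅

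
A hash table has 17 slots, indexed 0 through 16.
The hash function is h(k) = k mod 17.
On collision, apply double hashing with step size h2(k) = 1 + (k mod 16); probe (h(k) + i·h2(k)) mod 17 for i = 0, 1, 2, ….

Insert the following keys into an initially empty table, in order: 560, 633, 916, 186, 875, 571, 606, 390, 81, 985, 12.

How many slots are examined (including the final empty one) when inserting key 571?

560: h=16 → slot 16
633: h=4 → slot 4
916: h=15 → slot 15
186: h=16, h2=11, probe 16,10 → slot 10
875: h=8 → slot 8
571: h=10, h2=12, probe 10,5 → slot 5
606: h=11 → slot 11
390: h=16, h2=7, probe 16,6 → slot 6
81: h=13 → slot 13
985: h=16, h2=10, probe 16,9 → slot 9
12: h=12 → slot 12
Table: [∅, ∅, ∅, ∅, 633, 571, 390, ∅, 875, 985, 186, 606, 12, 81, ∅, 916, 560]

2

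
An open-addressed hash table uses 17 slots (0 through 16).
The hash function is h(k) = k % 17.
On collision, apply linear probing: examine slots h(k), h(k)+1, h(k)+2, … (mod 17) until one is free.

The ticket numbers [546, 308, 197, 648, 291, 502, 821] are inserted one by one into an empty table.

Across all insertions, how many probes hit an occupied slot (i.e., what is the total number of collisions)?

546 hashes to 2; slot 2 is free -> place at 2.
308 hashes to 2; 2 taken -> place at 3.
197 hashes to 10; slot 10 is free -> place at 10.
648 hashes to 2; 2,3 taken -> place at 4.
291 hashes to 2; 2,3,4 taken -> place at 5.
502 hashes to 9; slot 9 is free -> place at 9.
821 hashes to 5; 5 taken -> place at 6.
Table: [_, _, 546, 308, 648, 291, 821, _, _, 502, 197, _, _, _, _, _, _]

7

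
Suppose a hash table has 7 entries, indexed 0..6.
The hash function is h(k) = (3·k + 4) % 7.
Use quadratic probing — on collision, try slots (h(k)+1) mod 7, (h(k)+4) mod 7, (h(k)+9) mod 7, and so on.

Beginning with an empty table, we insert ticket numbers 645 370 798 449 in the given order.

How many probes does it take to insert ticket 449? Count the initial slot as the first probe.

645 hashes to 0; slot 0 is free → place at 0.
370 hashes to 1; slot 1 is free → place at 1.
798 hashes to 4; slot 4 is free → place at 4.
449 hashes to 0; 0,1,4 taken → place at 2.
Table: [645, 370, 449, -, 798, -, -]

4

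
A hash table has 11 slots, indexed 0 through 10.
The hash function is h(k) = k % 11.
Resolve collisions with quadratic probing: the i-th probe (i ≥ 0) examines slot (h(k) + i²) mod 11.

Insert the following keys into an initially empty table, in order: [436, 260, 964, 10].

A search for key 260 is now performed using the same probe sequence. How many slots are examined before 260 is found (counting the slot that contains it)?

Insert 436: h=7, slot 7 empty → index 7.
Insert 260: h=7, slot 7 occupied → index 8.
Insert 964: h=7, slots 7,8 occupied → index 0.
Insert 10: h=10, slot 10 empty → index 10.
Table: [964, -, -, -, -, -, -, 436, 260, -, 10]
Lookup 260: h=7, probe 7,8 → found at 8.

2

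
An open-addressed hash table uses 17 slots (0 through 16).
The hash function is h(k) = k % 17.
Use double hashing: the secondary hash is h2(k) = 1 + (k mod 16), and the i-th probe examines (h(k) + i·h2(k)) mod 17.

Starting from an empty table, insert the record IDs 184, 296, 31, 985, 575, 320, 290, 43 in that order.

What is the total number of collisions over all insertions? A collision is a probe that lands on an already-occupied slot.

4

184: h=14 => slot 14
296: h=7 => slot 7
31: h=14, h2=16, probe 14,13 => slot 13
985: h=16 => slot 16
575: h=14, h2=16, probe 14,13,12 => slot 12
320: h=14, h2=1, probe 14,15 => slot 15
290: h=1 => slot 1
43: h=9 => slot 9
Table: [∅, 290, ∅, ∅, ∅, ∅, ∅, 296, ∅, 43, ∅, ∅, 575, 31, 184, 320, 985]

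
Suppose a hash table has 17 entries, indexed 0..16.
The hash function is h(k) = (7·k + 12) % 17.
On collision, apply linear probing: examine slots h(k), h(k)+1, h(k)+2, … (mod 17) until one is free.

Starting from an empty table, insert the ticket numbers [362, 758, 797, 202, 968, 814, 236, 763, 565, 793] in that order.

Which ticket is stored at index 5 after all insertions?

968

Insert 362: h=13, slot 13 empty -> index 13.
Insert 758: h=14, slot 14 empty -> index 14.
Insert 797: h=15, slot 15 empty -> index 15.
Insert 202: h=15, slot 15 occupied -> index 16.
Insert 968: h=5, slot 5 empty -> index 5.
Insert 814: h=15, slots 15,16 occupied -> index 0.
Insert 236: h=15, slots 15,16,0 occupied -> index 1.
Insert 763: h=15, slots 15,16,0,1 occupied -> index 2.
Insert 565: h=6, slot 6 empty -> index 6.
Insert 793: h=4, slot 4 empty -> index 4.
Table: [814, 236, 763, ., 793, 968, 565, ., ., ., ., ., ., 362, 758, 797, 202]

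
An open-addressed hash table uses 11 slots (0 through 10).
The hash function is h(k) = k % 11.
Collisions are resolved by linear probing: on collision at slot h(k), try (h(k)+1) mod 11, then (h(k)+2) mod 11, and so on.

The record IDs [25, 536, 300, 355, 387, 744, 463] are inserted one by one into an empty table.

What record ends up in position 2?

25: h=3 → slot 3
536: h=8 → slot 8
300: h=3, probe 3,4 → slot 4
355: h=3, probe 3,4,5 → slot 5
387: h=2 → slot 2
744: h=7 → slot 7
463: h=1 → slot 1
Table: [-, 463, 387, 25, 300, 355, -, 744, 536, -, -]

387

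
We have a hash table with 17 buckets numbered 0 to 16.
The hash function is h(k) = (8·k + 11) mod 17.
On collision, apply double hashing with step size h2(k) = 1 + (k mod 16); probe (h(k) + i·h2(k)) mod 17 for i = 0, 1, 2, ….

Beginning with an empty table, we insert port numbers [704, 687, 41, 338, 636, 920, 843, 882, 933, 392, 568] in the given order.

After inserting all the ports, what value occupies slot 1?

704 hashes to 16; slot 16 is free => place at 16.
687 hashes to 16, h2=16; 16 taken => place at 15.
41 hashes to 16, h2=10; 16 taken => place at 9.
338 hashes to 12; slot 12 is free => place at 12.
636 hashes to 16, h2=13; 16,12 taken => place at 8.
920 hashes to 10; slot 10 is free => place at 10.
843 hashes to 6; slot 6 is free => place at 6.
882 hashes to 12, h2=3; 12,15 taken => place at 1.
933 hashes to 12, h2=6; 12,1 taken => place at 7.
392 hashes to 2; slot 2 is free => place at 2.
568 hashes to 16, h2=9; 16,8 taken => place at 0.
Table: [568, 882, 392, ∅, ∅, ∅, 843, 933, 636, 41, 920, ∅, 338, ∅, ∅, 687, 704]

882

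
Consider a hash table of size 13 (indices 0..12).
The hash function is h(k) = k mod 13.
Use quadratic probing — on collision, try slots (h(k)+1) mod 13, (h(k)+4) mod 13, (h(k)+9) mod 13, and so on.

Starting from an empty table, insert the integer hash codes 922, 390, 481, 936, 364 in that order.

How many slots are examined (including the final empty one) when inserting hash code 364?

922: h=12 → slot 12
390: h=0 → slot 0
481: h=0, probe 0,1 → slot 1
936: h=0, probe 0,1,4 → slot 4
364: h=0, probe 0,1,4,9 → slot 9
Table: [390, 481, -, -, 936, -, -, -, -, 364, -, -, 922]

4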